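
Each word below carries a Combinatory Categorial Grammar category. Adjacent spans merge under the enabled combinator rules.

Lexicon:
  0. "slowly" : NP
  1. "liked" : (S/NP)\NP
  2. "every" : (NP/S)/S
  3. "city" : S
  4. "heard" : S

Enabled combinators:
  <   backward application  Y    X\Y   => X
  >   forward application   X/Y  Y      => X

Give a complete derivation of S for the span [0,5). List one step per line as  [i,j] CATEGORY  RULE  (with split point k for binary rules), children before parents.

[0,5] S   >
  [0,2] S/NP   <
    [0,1] "slowly" : NP
    [1,2] "liked" : (S/NP)\NP
  [2,5] NP   >
    [2,4] NP/S   >
      [2,3] "every" : (NP/S)/S
      [3,4] "city" : S
    [4,5] "heard" : S

[0,1] NP  lex  "slowly"
[1,2] (S/NP)\NP  lex  "liked"
[0,2] S/NP  <  k=1
[2,3] (NP/S)/S  lex  "every"
[3,4] S  lex  "city"
[2,4] NP/S  >  k=3
[4,5] S  lex  "heard"
[2,5] NP  >  k=4
[0,5] S  >  k=2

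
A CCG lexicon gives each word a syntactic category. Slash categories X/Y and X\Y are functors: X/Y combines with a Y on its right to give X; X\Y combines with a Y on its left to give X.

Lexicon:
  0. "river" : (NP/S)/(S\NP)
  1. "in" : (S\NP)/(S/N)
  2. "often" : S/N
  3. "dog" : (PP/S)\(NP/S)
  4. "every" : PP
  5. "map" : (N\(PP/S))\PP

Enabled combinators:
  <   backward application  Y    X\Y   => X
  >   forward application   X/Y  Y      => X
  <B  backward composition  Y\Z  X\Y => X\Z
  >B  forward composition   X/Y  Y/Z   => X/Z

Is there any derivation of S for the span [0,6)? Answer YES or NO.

NO

(NP/S)/(S\NP) (S\NP)/(S/N) S/N (PP/S)\(NP/S) PP (N\(PP/S))\PP
CKY chart[0,6] = {N}; S ∉ chart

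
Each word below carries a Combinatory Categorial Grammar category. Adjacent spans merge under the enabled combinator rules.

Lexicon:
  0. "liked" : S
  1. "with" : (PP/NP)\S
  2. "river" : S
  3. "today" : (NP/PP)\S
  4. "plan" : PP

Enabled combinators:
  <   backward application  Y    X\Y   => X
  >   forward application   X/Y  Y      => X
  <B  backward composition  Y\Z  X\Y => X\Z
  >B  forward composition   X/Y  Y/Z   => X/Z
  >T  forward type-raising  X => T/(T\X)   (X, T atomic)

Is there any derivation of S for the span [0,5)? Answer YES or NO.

NO

S (PP/NP)\S S (NP/PP)\S PP
CKY chart[0,5] = {N/(N\PP), NP/(NP\PP), PP, PP/(NP\NP), PP/(PP\PP), S/(S\PP)}; S ∉ chart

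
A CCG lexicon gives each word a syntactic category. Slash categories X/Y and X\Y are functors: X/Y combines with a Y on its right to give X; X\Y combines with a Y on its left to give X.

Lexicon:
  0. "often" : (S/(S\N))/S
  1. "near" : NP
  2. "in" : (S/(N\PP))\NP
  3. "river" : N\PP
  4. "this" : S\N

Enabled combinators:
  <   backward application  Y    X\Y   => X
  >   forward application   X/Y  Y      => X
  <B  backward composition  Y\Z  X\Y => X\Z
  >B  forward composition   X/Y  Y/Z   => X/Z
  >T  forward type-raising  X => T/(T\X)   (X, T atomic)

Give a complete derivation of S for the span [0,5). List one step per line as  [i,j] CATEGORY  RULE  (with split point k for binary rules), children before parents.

[0,5] S   >
  [0,4] S/(S\N)   >
    [0,1] "often" : (S/(S\N))/S
    [1,4] S   >
      [1,3] S/(N\PP)   <
        [1,2] "near" : NP
        [2,3] "in" : (S/(N\PP))\NP
      [3,4] "river" : N\PP
  [4,5] "this" : S\N

[0,1] (S/(S\N))/S  lex  "often"
[1,2] NP  lex  "near"
[2,3] (S/(N\PP))\NP  lex  "in"
[1,3] S/(N\PP)  <  k=2
[3,4] N\PP  lex  "river"
[1,4] S  >  k=3
[0,4] S/(S\N)  >  k=1
[4,5] S\N  lex  "this"
[0,5] S  >  k=4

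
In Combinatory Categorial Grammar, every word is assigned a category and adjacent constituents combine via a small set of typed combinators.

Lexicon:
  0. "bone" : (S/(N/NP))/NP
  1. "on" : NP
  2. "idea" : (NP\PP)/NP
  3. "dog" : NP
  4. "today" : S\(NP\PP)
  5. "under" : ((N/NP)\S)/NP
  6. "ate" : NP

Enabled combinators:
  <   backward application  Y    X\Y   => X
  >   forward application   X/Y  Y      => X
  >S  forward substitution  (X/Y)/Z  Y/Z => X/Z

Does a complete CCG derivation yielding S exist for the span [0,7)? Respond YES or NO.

[0,7] S   >
  [0,2] S/(N/NP)   >
    [0,1] "bone" : (S/(N/NP))/NP
    [1,2] "on" : NP
  [2,7] N/NP   <
    [2,5] S   <
      [2,4] NP\PP   >
        [2,3] "idea" : (NP\PP)/NP
        [3,4] "dog" : NP
      [4,5] "today" : S\(NP\PP)
    [5,7] (N/NP)\S   >
      [5,6] "under" : ((N/NP)\S)/NP
      [6,7] "ate" : NP

YES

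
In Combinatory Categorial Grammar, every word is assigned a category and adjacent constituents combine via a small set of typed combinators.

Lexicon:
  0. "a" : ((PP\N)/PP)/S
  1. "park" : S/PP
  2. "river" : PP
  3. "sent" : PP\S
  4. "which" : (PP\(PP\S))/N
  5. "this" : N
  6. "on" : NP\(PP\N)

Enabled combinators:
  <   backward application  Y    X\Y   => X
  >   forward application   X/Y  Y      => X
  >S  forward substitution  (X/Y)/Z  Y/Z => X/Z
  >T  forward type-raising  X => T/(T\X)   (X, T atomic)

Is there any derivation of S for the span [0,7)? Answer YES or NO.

((PP\N)/PP)/S S/PP PP PP\S (PP\(PP\S))/N N NP\(PP\N)
CKY chart[0,7] = {N/(N\NP), NP, NP/(NP\NP), PP/(PP\NP), S/(S\NP)}; S ∉ chart

NO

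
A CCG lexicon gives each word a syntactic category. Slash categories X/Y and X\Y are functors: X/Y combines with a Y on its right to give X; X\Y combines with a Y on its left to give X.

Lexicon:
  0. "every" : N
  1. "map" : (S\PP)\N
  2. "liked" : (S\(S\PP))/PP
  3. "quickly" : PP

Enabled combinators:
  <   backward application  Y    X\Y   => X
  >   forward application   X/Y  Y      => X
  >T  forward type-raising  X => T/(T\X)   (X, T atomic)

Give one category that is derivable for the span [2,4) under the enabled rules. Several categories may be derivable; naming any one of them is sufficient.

[0,4] S   <
  [0,2] S\PP   <
    [0,1] "every" : N
    [1,2] "map" : (S\PP)\N
  [2,4] S\(S\PP)   >
    [2,3] "liked" : (S\(S\PP))/PP
    [3,4] "quickly" : PP

S\(S\PP)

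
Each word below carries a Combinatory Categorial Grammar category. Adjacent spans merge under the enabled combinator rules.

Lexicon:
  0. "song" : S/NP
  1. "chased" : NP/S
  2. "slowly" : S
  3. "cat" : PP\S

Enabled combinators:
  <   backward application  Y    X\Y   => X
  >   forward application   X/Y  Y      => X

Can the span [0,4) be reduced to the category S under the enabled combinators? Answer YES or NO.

NO

S/NP NP/S S PP\S
CKY chart[0,4] = {PP}; S ∉ chart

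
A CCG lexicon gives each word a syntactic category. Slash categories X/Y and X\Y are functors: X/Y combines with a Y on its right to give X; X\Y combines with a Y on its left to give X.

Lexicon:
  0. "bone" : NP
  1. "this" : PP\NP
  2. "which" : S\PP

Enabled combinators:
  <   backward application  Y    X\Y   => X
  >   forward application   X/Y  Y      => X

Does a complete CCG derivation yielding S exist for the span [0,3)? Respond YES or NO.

[0,3] S   <
  [0,2] PP   <
    [0,1] "bone" : NP
    [1,2] "this" : PP\NP
  [2,3] "which" : S\PP

YES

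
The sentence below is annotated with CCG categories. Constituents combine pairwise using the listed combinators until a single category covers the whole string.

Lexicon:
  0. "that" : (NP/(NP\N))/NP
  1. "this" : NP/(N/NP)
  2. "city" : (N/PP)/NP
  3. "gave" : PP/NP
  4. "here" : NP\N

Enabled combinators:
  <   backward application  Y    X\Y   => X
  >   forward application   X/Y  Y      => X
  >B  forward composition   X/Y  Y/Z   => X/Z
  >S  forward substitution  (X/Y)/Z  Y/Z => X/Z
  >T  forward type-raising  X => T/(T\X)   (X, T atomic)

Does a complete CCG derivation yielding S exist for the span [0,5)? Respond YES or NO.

NO

(NP/(NP\N))/NP NP/(N/NP) (N/PP)/NP PP/NP NP\N
CKY chart[0,5] = {N/(N\NP), NP, NP/(NP\NP), PP/(PP\NP), S/(S\NP)}; S ∉ chart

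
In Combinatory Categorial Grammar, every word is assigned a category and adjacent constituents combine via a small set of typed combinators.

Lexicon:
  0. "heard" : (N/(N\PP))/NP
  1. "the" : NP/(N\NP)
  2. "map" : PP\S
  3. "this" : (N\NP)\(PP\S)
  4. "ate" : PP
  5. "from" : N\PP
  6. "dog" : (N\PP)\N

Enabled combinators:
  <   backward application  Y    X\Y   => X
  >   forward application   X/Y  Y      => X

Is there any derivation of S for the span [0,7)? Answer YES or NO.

(N/(N\PP))/NP NP/(N\NP) PP\S (N\NP)\(PP\S) PP N\PP (N\PP)\N
CKY chart[0,7] = {N}; S ∉ chart

NO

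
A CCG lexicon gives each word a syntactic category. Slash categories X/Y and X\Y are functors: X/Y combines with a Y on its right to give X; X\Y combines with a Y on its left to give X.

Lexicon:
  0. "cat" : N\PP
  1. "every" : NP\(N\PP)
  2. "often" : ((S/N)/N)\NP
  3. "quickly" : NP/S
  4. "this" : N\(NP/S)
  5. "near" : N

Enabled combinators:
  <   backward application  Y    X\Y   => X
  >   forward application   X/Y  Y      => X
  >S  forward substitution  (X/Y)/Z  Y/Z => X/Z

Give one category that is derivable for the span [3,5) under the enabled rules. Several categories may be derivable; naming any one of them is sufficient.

N

[0,6] S   >
  [0,5] S/N   >
    [0,3] (S/N)/N   <
      [0,2] NP   <
        [0,1] "cat" : N\PP
        [1,2] "every" : NP\(N\PP)
      [2,3] "often" : ((S/N)/N)\NP
    [3,5] N   <
      [3,4] "quickly" : NP/S
      [4,5] "this" : N\(NP/S)
  [5,6] "near" : N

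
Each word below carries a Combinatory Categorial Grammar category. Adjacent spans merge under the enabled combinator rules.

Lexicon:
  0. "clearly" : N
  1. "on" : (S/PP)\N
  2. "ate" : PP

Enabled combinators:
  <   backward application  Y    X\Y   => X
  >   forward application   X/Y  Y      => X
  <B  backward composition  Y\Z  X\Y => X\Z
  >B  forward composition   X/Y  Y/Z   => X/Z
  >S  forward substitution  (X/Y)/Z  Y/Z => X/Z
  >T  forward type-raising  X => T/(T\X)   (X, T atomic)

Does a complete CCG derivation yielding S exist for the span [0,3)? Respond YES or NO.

[0,3] S   >
  [0,2] S/PP   <
    [0,1] "clearly" : N
    [1,2] "on" : (S/PP)\N
  [2,3] "ate" : PP

YES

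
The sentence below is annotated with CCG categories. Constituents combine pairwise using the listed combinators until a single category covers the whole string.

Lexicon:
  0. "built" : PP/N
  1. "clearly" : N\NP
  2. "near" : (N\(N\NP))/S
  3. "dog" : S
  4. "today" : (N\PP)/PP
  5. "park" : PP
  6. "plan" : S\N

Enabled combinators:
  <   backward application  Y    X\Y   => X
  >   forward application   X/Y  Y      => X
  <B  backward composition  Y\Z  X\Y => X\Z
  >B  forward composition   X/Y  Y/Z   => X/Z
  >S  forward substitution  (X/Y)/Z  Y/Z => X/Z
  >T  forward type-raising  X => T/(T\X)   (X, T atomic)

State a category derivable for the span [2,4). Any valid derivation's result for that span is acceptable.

N\(N\NP)

[0,7] S   <
  [0,4] PP   >
    [0,1] "built" : PP/N
    [1,4] N   <
      [1,2] "clearly" : N\NP
      [2,4] N\(N\NP)   >
        [2,3] "near" : (N\(N\NP))/S
        [3,4] "dog" : S
  [4,7] S\PP   <B
    [4,6] N\PP   >
      [4,5] "today" : (N\PP)/PP
      [5,6] "park" : PP
    [6,7] "plan" : S\N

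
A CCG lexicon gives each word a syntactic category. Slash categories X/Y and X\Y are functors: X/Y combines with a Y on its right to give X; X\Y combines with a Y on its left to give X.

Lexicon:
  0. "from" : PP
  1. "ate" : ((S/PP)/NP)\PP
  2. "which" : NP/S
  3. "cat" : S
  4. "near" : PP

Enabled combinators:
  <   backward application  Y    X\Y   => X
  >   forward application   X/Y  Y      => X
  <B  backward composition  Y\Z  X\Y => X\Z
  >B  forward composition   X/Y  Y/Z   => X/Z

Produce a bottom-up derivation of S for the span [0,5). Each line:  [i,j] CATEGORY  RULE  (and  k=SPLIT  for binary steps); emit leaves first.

[0,5] S   >
  [0,4] S/PP   >
    [0,2] (S/PP)/NP   <
      [0,1] "from" : PP
      [1,2] "ate" : ((S/PP)/NP)\PP
    [2,4] NP   >
      [2,3] "which" : NP/S
      [3,4] "cat" : S
  [4,5] "near" : PP

[0,1] PP  lex  "from"
[1,2] ((S/PP)/NP)\PP  lex  "ate"
[0,2] (S/PP)/NP  <  k=1
[2,3] NP/S  lex  "which"
[3,4] S  lex  "cat"
[2,4] NP  >  k=3
[0,4] S/PP  >  k=2
[4,5] PP  lex  "near"
[0,5] S  >  k=4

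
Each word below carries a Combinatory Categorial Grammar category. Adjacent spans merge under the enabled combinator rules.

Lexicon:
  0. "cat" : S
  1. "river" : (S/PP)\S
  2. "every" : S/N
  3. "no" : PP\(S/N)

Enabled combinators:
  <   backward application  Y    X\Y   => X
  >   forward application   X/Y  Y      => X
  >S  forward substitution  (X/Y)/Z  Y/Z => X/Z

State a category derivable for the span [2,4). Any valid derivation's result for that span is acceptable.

[0,4] S   >
  [0,2] S/PP   <
    [0,1] "cat" : S
    [1,2] "river" : (S/PP)\S
  [2,4] PP   <
    [2,3] "every" : S/N
    [3,4] "no" : PP\(S/N)

PP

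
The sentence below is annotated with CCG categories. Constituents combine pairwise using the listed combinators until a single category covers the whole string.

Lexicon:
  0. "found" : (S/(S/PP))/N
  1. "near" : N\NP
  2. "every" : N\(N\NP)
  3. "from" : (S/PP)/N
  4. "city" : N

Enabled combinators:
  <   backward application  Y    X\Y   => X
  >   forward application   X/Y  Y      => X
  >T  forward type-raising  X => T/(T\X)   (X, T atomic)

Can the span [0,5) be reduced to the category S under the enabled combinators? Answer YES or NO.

[0,5] S   >
  [0,3] S/(S/PP)   >
    [0,1] "found" : (S/(S/PP))/N
    [1,3] N   <
      [1,2] "near" : N\NP
      [2,3] "every" : N\(N\NP)
  [3,5] S/PP   >
    [3,4] "from" : (S/PP)/N
    [4,5] "city" : N

YES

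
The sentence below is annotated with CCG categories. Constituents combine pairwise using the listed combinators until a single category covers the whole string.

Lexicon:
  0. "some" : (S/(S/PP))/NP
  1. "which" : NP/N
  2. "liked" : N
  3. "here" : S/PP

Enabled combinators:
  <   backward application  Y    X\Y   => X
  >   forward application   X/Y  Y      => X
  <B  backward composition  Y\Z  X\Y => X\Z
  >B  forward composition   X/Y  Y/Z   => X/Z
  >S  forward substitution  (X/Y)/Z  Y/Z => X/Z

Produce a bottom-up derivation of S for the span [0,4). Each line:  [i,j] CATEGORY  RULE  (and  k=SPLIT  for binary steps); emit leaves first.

[0,1] (S/(S/PP))/NP  lex  "some"
[1,2] NP/N  lex  "which"
[2,3] N  lex  "liked"
[1,3] NP  >  k=2
[0,3] S/(S/PP)  >  k=1
[3,4] S/PP  lex  "here"
[0,4] S  >  k=3

[0,4] S   >
  [0,3] S/(S/PP)   >
    [0,1] "some" : (S/(S/PP))/NP
    [1,3] NP   >
      [1,2] "which" : NP/N
      [2,3] "liked" : N
  [3,4] "here" : S/PP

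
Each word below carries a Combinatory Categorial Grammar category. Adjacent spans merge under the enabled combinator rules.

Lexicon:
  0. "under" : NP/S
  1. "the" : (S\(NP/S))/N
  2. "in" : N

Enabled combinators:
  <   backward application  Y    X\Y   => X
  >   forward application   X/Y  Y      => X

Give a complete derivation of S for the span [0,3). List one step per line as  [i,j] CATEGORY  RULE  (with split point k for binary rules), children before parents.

[0,1] NP/S  lex  "under"
[1,2] (S\(NP/S))/N  lex  "the"
[2,3] N  lex  "in"
[1,3] S\(NP/S)  >  k=2
[0,3] S  <  k=1

[0,3] S   <
  [0,1] "under" : NP/S
  [1,3] S\(NP/S)   >
    [1,2] "the" : (S\(NP/S))/N
    [2,3] "in" : N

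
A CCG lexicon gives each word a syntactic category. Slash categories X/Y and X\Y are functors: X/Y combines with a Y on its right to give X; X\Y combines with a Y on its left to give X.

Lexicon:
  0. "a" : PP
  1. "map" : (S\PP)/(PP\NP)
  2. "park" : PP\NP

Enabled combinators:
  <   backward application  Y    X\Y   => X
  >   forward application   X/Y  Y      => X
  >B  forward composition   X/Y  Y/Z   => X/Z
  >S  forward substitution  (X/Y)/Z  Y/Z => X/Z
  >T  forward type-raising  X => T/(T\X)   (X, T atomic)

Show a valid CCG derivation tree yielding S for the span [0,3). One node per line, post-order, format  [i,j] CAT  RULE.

[0,3] S   <
  [0,1] "a" : PP
  [1,3] S\PP   >
    [1,2] "map" : (S\PP)/(PP\NP)
    [2,3] "park" : PP\NP

[0,1] PP  lex  "a"
[1,2] (S\PP)/(PP\NP)  lex  "map"
[2,3] PP\NP  lex  "park"
[1,3] S\PP  >  k=2
[0,3] S  <  k=1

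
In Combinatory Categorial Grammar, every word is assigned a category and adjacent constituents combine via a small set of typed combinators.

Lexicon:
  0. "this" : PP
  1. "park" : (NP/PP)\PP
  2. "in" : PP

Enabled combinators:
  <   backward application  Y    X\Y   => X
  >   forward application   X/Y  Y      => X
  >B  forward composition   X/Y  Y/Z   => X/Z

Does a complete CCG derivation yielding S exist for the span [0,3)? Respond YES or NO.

PP (NP/PP)\PP PP
CKY chart[0,3] = {NP}; S ∉ chart

NO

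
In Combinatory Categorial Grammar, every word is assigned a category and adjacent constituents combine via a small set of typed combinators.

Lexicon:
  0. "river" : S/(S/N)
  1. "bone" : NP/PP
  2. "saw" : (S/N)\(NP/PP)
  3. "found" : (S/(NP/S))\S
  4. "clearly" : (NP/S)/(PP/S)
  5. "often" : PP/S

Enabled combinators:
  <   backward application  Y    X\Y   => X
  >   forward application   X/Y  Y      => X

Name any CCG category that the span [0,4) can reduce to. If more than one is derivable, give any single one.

S/(NP/S)

[0,6] S   >
  [0,4] S/(NP/S)   <
    [0,3] S   >
      [0,1] "river" : S/(S/N)
      [1,3] S/N   <
        [1,2] "bone" : NP/PP
        [2,3] "saw" : (S/N)\(NP/PP)
    [3,4] "found" : (S/(NP/S))\S
  [4,6] NP/S   >
    [4,5] "clearly" : (NP/S)/(PP/S)
    [5,6] "often" : PP/S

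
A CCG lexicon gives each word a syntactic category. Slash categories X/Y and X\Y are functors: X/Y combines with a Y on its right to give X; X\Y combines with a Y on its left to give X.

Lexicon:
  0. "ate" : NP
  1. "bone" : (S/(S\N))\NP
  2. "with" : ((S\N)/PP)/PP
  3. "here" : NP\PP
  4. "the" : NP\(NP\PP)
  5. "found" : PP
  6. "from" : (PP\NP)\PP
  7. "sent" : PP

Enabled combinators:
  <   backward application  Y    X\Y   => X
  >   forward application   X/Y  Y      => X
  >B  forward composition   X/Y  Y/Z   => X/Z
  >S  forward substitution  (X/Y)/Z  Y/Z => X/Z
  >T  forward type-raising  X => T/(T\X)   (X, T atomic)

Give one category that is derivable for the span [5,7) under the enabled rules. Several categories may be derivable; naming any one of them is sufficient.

[0,8] S   >
  [0,2] S/(S\N)   <
    [0,1] "ate" : NP
    [1,2] "bone" : (S/(S\N))\NP
  [2,8] S\N   >
    [2,7] (S\N)/PP   >
      [2,3] "with" : ((S\N)/PP)/PP
      [3,7] PP   <
        [3,5] NP   <
          [3,4] "here" : NP\PP
          [4,5] "the" : NP\(NP\PP)
        [5,7] PP\NP   <
          [5,6] "found" : PP
          [6,7] "from" : (PP\NP)\PP
    [7,8] "sent" : PP

PP\NP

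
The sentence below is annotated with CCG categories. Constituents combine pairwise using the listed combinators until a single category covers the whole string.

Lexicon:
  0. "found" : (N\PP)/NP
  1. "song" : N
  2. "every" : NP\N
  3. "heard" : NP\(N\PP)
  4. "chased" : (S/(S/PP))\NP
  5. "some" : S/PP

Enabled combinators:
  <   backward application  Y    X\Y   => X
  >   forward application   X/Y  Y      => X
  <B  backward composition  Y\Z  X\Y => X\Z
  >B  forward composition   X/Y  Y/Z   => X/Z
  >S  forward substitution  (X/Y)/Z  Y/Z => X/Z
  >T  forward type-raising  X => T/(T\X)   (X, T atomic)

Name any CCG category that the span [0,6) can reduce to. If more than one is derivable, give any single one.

S

[0,6] S   >
  [0,5] S/(S/PP)   <
    [0,4] NP   <
      [0,3] N\PP   >
        [0,1] "found" : (N\PP)/NP
        [1,3] NP   >
          [1,2] NP/(NP\N)   >T
            [1,2] "song" : N
          [2,3] "every" : NP\N
      [3,4] "heard" : NP\(N\PP)
    [4,5] "chased" : (S/(S/PP))\NP
  [5,6] "some" : S/PP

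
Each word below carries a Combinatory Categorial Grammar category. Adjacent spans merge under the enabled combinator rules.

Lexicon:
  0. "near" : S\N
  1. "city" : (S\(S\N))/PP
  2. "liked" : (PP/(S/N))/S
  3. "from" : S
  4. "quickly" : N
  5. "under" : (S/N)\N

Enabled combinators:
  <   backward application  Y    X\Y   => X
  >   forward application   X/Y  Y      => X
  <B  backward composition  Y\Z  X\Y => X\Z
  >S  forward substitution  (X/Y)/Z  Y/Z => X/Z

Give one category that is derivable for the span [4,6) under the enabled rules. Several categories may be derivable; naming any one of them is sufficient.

S/N

[0,6] S   <
  [0,1] "near" : S\N
  [1,6] S\(S\N)   >
    [1,2] "city" : (S\(S\N))/PP
    [2,6] PP   >
      [2,4] PP/(S/N)   >
        [2,3] "liked" : (PP/(S/N))/S
        [3,4] "from" : S
      [4,6] S/N   <
        [4,5] "quickly" : N
        [5,6] "under" : (S/N)\N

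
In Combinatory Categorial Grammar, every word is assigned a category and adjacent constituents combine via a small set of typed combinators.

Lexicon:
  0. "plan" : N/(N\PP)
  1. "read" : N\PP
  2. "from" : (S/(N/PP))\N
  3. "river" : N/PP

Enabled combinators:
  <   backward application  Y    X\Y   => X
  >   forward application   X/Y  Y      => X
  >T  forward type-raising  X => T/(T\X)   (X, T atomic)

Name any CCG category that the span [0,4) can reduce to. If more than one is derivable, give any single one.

[0,4] S   >
  [0,3] S/(N/PP)   <
    [0,2] N   >
      [0,1] "plan" : N/(N\PP)
      [1,2] "read" : N\PP
    [2,3] "from" : (S/(N/PP))\N
  [3,4] "river" : N/PP

S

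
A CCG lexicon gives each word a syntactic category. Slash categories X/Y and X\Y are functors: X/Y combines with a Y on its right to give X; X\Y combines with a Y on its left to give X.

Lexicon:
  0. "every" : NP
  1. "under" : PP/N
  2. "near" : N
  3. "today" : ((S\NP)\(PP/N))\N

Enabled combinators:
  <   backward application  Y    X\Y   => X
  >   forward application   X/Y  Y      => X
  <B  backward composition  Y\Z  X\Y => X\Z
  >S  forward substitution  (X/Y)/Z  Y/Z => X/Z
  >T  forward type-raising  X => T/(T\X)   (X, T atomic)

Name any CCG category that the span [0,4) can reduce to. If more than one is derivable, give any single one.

[0,4] S   <
  [0,1] "every" : NP
  [1,4] S\NP   <
    [1,2] "under" : PP/N
    [2,4] (S\NP)\(PP/N)   <
      [2,3] "near" : N
      [3,4] "today" : ((S\NP)\(PP/N))\N

S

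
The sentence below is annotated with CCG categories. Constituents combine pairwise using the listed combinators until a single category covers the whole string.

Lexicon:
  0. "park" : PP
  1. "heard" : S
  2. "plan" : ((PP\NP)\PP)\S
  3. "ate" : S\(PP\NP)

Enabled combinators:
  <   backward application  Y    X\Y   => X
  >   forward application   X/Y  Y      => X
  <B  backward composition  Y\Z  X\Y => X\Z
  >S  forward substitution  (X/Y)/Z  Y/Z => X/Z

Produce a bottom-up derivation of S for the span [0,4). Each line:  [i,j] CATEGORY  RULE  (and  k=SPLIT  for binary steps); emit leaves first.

[0,1] PP  lex  "park"
[1,2] S  lex  "heard"
[2,3] ((PP\NP)\PP)\S  lex  "plan"
[1,3] (PP\NP)\PP  <  k=2
[0,3] PP\NP  <  k=1
[3,4] S\(PP\NP)  lex  "ate"
[0,4] S  <  k=3

[0,4] S   <
  [0,3] PP\NP   <
    [0,1] "park" : PP
    [1,3] (PP\NP)\PP   <
      [1,2] "heard" : S
      [2,3] "plan" : ((PP\NP)\PP)\S
  [3,4] "ate" : S\(PP\NP)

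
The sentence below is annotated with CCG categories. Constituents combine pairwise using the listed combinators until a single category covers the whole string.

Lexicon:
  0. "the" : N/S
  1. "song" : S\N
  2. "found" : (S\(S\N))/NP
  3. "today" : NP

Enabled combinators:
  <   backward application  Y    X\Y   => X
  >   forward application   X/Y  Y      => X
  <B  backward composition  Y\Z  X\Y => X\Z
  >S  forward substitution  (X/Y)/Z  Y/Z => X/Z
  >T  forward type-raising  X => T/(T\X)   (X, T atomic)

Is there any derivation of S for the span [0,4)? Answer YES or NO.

NO

N/S S\N (S\(S\N))/NP NP
CKY chart[0,4] = {N, N/(N\N), NP/(NP\N), PP/(PP\N), S/(S\N)}; S ∉ chart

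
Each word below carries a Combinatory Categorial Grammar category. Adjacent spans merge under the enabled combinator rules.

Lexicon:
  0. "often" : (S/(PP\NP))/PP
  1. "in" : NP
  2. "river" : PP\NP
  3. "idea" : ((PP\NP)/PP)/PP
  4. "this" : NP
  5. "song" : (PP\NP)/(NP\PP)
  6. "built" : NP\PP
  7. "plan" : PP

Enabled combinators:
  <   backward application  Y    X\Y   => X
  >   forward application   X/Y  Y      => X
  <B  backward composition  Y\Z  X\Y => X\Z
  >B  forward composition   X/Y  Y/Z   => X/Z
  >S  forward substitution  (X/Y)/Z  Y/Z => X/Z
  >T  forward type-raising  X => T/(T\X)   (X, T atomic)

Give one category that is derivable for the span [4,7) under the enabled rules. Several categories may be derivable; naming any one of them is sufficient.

[0,8] S   >
  [0,3] S/(PP\NP)   >
    [0,1] "often" : (S/(PP\NP))/PP
    [1,3] PP   >
      [1,2] PP/(PP\NP)   >T
        [1,2] "in" : NP
      [2,3] "river" : PP\NP
  [3,8] PP\NP   >
    [3,7] (PP\NP)/PP   >
      [3,4] "idea" : ((PP\NP)/PP)/PP
      [4,7] PP   >
        [4,5] PP/(PP\NP)   >T
          [4,5] "this" : NP
        [5,7] PP\NP   >
          [5,6] "song" : (PP\NP)/(NP\PP)
          [6,7] "built" : NP\PP
    [7,8] "plan" : PP

PP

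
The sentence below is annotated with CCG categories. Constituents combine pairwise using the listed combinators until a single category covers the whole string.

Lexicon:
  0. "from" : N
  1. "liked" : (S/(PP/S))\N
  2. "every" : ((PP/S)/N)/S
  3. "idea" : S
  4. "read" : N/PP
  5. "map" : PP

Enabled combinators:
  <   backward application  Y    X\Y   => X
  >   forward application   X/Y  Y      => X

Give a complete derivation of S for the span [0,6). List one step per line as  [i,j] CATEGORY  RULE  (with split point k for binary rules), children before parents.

[0,6] S   >
  [0,2] S/(PP/S)   <
    [0,1] "from" : N
    [1,2] "liked" : (S/(PP/S))\N
  [2,6] PP/S   >
    [2,4] (PP/S)/N   >
      [2,3] "every" : ((PP/S)/N)/S
      [3,4] "idea" : S
    [4,6] N   >
      [4,5] "read" : N/PP
      [5,6] "map" : PP

[0,1] N  lex  "from"
[1,2] (S/(PP/S))\N  lex  "liked"
[0,2] S/(PP/S)  <  k=1
[2,3] ((PP/S)/N)/S  lex  "every"
[3,4] S  lex  "idea"
[2,4] (PP/S)/N  >  k=3
[4,5] N/PP  lex  "read"
[5,6] PP  lex  "map"
[4,6] N  >  k=5
[2,6] PP/S  >  k=4
[0,6] S  >  k=2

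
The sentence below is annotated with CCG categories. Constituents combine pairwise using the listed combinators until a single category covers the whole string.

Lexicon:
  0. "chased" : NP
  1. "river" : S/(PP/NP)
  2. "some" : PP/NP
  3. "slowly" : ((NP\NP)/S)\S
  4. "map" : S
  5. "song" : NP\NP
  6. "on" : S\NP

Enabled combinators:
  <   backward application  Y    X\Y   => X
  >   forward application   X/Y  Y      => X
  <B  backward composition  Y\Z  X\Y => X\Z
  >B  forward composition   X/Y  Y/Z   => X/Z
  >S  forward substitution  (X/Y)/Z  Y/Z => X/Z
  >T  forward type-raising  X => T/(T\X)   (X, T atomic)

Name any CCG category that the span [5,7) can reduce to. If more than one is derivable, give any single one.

[0,7] S   <
  [0,1] "chased" : NP
  [1,7] S\NP   <B
    [1,5] NP\NP   >
      [1,4] (NP\NP)/S   <
        [1,3] S   >
          [1,2] "river" : S/(PP/NP)
          [2,3] "some" : PP/NP
        [3,4] "slowly" : ((NP\NP)/S)\S
      [4,5] "map" : S
    [5,7] S\NP   <B
      [5,6] "song" : NP\NP
      [6,7] "on" : S\NP

S\NP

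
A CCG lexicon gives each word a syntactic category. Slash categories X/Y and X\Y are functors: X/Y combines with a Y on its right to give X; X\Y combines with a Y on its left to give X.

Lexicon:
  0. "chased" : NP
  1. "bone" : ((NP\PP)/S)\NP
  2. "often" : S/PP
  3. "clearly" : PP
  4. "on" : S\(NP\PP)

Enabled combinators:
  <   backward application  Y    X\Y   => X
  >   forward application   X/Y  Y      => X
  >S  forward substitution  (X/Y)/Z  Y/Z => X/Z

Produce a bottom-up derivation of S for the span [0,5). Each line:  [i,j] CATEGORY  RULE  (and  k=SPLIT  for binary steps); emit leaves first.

[0,5] S   <
  [0,4] NP\PP   >
    [0,2] (NP\PP)/S   <
      [0,1] "chased" : NP
      [1,2] "bone" : ((NP\PP)/S)\NP
    [2,4] S   >
      [2,3] "often" : S/PP
      [3,4] "clearly" : PP
  [4,5] "on" : S\(NP\PP)

[0,1] NP  lex  "chased"
[1,2] ((NP\PP)/S)\NP  lex  "bone"
[0,2] (NP\PP)/S  <  k=1
[2,3] S/PP  lex  "often"
[3,4] PP  lex  "clearly"
[2,4] S  >  k=3
[0,4] NP\PP  >  k=2
[4,5] S\(NP\PP)  lex  "on"
[0,5] S  <  k=4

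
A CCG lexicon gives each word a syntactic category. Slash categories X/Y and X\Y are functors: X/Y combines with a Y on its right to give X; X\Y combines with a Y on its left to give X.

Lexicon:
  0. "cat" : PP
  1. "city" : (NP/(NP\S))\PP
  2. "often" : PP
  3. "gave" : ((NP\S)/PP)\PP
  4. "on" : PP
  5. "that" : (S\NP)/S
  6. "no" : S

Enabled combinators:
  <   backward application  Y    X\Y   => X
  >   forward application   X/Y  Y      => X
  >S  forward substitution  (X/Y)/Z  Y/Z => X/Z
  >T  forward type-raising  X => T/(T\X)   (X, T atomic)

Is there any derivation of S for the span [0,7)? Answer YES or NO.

[0,7] S   <
  [0,5] NP   >
    [0,2] NP/(NP\S)   <
      [0,1] "cat" : PP
      [1,2] "city" : (NP/(NP\S))\PP
    [2,5] NP\S   >
      [2,4] (NP\S)/PP   <
        [2,3] "often" : PP
        [3,4] "gave" : ((NP\S)/PP)\PP
      [4,5] "on" : PP
  [5,7] S\NP   >
    [5,6] "that" : (S\NP)/S
    [6,7] "no" : S

YES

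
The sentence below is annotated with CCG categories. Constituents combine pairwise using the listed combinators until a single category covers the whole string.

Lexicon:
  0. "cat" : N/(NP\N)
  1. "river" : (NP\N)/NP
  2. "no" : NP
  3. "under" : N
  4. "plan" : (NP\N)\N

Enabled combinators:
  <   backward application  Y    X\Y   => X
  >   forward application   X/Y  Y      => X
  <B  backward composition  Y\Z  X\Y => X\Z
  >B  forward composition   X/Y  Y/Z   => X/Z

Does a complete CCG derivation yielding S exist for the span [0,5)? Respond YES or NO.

NO

N/(NP\N) (NP\N)/NP NP N (NP\N)\N
CKY chart[0,5] = {NP}; S ∉ chart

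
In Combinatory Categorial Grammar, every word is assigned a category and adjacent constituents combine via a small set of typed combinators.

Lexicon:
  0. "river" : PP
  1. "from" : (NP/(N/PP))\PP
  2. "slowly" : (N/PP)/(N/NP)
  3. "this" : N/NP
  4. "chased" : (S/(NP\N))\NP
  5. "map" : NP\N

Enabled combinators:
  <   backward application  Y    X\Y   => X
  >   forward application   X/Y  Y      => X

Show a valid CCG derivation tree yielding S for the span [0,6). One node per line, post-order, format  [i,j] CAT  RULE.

[0,6] S   >
  [0,5] S/(NP\N)   <
    [0,4] NP   >
      [0,2] NP/(N/PP)   <
        [0,1] "river" : PP
        [1,2] "from" : (NP/(N/PP))\PP
      [2,4] N/PP   >
        [2,3] "slowly" : (N/PP)/(N/NP)
        [3,4] "this" : N/NP
    [4,5] "chased" : (S/(NP\N))\NP
  [5,6] "map" : NP\N

[0,1] PP  lex  "river"
[1,2] (NP/(N/PP))\PP  lex  "from"
[0,2] NP/(N/PP)  <  k=1
[2,3] (N/PP)/(N/NP)  lex  "slowly"
[3,4] N/NP  lex  "this"
[2,4] N/PP  >  k=3
[0,4] NP  >  k=2
[4,5] (S/(NP\N))\NP  lex  "chased"
[0,5] S/(NP\N)  <  k=4
[5,6] NP\N  lex  "map"
[0,6] S  >  k=5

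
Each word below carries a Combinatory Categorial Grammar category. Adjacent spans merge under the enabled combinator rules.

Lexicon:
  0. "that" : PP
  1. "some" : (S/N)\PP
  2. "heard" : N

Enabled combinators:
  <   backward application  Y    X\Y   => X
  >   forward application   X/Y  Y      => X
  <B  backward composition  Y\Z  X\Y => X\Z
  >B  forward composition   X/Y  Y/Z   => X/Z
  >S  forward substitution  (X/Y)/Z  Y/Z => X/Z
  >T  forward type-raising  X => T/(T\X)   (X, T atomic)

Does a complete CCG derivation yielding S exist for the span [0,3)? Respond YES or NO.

YES

[0,3] S   >
  [0,2] S/N   <
    [0,1] "that" : PP
    [1,2] "some" : (S/N)\PP
  [2,3] "heard" : N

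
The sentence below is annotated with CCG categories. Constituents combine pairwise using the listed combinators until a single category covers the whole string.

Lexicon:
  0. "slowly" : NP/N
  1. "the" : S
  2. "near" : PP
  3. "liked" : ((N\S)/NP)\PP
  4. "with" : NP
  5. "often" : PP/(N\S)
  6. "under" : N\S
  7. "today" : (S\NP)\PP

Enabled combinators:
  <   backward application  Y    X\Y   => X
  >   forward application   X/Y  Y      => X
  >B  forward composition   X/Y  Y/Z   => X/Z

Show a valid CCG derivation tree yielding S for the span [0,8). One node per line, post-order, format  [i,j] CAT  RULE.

[0,8] S   <
  [0,5] NP   >
    [0,1] "slowly" : NP/N
    [1,5] N   <
      [1,2] "the" : S
      [2,5] N\S   >
        [2,4] (N\S)/NP   <
          [2,3] "near" : PP
          [3,4] "liked" : ((N\S)/NP)\PP
        [4,5] "with" : NP
  [5,8] S\NP   <
    [5,7] PP   >
      [5,6] "often" : PP/(N\S)
      [6,7] "under" : N\S
    [7,8] "today" : (S\NP)\PP

[0,1] NP/N  lex  "slowly"
[1,2] S  lex  "the"
[2,3] PP  lex  "near"
[3,4] ((N\S)/NP)\PP  lex  "liked"
[2,4] (N\S)/NP  <  k=3
[4,5] NP  lex  "with"
[2,5] N\S  >  k=4
[1,5] N  <  k=2
[0,5] NP  >  k=1
[5,6] PP/(N\S)  lex  "often"
[6,7] N\S  lex  "under"
[5,7] PP  >  k=6
[7,8] (S\NP)\PP  lex  "today"
[5,8] S\NP  <  k=7
[0,8] S  <  k=5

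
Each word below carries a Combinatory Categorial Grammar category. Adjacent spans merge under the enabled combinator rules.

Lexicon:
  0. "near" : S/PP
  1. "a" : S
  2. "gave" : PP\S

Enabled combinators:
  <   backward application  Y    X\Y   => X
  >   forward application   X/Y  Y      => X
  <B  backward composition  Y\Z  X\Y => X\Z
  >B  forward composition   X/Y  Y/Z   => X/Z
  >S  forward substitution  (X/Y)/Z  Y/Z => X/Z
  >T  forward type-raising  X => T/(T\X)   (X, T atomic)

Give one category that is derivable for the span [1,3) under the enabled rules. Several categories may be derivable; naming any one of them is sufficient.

[0,3] S   >
  [0,1] "near" : S/PP
  [1,3] PP   >
    [1,2] PP/(PP\S)   >T
      [1,2] "a" : S
    [2,3] "gave" : PP\S

PP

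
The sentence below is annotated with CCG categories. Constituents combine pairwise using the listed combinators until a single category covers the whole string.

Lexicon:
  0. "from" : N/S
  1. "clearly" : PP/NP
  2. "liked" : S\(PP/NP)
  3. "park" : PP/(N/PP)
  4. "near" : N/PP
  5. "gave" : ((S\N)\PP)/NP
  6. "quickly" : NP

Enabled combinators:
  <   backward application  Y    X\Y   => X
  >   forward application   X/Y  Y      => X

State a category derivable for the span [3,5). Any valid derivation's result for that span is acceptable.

PP

[0,7] S   <
  [0,3] N   >
    [0,1] "from" : N/S
    [1,3] S   <
      [1,2] "clearly" : PP/NP
      [2,3] "liked" : S\(PP/NP)
  [3,7] S\N   <
    [3,5] PP   >
      [3,4] "park" : PP/(N/PP)
      [4,5] "near" : N/PP
    [5,7] (S\N)\PP   >
      [5,6] "gave" : ((S\N)\PP)/NP
      [6,7] "quickly" : NP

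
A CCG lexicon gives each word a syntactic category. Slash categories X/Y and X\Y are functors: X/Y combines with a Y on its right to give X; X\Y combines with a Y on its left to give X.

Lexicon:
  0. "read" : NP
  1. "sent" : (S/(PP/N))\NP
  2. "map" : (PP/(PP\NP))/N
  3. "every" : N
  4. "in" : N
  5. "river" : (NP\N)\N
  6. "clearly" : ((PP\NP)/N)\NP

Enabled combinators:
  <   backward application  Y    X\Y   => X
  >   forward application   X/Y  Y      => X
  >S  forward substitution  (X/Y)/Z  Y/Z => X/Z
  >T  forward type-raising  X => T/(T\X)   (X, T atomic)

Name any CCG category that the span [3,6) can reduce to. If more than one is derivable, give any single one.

NP

[0,7] S   >
  [0,2] S/(PP/N)   <
    [0,1] "read" : NP
    [1,2] "sent" : (S/(PP/N))\NP
  [2,7] PP/N   >S
    [2,3] "map" : (PP/(PP\NP))/N
    [3,7] (PP\NP)/N   <
      [3,6] NP   <
        [3,4] "every" : N
        [4,6] NP\N   <
          [4,5] "in" : N
          [5,6] "river" : (NP\N)\N
      [6,7] "clearly" : ((PP\NP)/N)\NP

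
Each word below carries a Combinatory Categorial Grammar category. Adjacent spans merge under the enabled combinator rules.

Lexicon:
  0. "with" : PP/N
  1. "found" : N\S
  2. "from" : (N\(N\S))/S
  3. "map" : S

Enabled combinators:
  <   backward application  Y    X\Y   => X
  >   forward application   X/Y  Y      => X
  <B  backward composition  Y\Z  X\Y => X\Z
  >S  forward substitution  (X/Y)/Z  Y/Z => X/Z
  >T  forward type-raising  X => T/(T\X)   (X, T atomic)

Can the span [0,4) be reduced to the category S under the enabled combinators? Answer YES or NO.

PP/N N\S (N\(N\S))/S S
CKY chart[0,4] = {N/(N\PP), NP/(NP\PP), PP, PP/(PP\PP), S/(S\PP)}; S ∉ chart

NO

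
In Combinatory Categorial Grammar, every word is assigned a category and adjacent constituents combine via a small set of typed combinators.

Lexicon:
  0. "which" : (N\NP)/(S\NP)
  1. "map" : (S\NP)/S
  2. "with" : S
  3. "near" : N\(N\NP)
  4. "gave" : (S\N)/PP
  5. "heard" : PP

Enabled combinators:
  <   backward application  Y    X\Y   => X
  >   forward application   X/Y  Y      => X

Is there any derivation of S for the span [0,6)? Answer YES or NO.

YES

[0,6] S   <
  [0,4] N   <
    [0,3] N\NP   >
      [0,1] "which" : (N\NP)/(S\NP)
      [1,3] S\NP   >
        [1,2] "map" : (S\NP)/S
        [2,3] "with" : S
    [3,4] "near" : N\(N\NP)
  [4,6] S\N   >
    [4,5] "gave" : (S\N)/PP
    [5,6] "heard" : PP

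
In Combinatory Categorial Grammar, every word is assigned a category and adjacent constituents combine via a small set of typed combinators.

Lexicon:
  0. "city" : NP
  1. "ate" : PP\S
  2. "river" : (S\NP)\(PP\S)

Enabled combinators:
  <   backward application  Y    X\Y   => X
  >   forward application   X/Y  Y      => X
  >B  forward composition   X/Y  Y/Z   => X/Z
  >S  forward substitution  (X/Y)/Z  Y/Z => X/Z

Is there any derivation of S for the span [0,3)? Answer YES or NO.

YES

[0,3] S   <
  [0,1] "city" : NP
  [1,3] S\NP   <
    [1,2] "ate" : PP\S
    [2,3] "river" : (S\NP)\(PP\S)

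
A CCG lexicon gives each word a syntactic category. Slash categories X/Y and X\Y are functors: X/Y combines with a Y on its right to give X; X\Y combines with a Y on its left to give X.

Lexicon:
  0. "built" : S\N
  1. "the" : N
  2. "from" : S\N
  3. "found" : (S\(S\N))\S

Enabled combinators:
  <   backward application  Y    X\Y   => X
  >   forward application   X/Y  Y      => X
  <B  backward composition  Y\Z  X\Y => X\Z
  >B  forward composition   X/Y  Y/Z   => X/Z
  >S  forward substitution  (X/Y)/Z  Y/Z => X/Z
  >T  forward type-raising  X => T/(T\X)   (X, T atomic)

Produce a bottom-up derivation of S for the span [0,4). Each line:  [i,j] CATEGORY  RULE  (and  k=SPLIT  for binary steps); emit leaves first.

[0,1] S\N  lex  "built"
[1,2] N  lex  "the"
[1,2] S/(S\N)  >T
[2,3] S\N  lex  "from"
[1,3] S  >  k=2
[3,4] (S\(S\N))\S  lex  "found"
[1,4] S\(S\N)  <  k=3
[0,4] S  <  k=1

[0,4] S   <
  [0,1] "built" : S\N
  [1,4] S\(S\N)   <
    [1,3] S   >
      [1,2] S/(S\N)   >T
        [1,2] "the" : N
      [2,3] "from" : S\N
    [3,4] "found" : (S\(S\N))\S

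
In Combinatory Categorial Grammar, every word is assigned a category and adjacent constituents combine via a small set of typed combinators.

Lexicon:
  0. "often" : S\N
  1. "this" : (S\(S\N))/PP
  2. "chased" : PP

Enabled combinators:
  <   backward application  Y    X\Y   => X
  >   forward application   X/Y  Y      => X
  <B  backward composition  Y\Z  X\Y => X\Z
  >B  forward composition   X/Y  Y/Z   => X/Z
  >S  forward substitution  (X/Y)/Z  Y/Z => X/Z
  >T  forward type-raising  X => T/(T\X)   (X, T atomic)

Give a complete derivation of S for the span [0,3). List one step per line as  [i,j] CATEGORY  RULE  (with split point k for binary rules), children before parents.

[0,1] S\N  lex  "often"
[1,2] (S\(S\N))/PP  lex  "this"
[2,3] PP  lex  "chased"
[1,3] S\(S\N)  >  k=2
[0,3] S  <  k=1

[0,3] S   <
  [0,1] "often" : S\N
  [1,3] S\(S\N)   >
    [1,2] "this" : (S\(S\N))/PP
    [2,3] "chased" : PP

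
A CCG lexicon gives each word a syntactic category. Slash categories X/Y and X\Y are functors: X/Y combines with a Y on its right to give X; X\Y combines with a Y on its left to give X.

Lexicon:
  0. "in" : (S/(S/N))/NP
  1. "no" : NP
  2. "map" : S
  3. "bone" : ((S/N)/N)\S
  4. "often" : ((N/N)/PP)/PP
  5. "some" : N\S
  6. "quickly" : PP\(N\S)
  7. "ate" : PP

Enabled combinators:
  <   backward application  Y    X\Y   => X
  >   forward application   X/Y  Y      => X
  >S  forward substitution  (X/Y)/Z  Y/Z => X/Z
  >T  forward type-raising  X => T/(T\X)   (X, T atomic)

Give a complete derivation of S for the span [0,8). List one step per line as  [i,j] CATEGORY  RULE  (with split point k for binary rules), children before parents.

[0,1] (S/(S/N))/NP  lex  "in"
[1,2] NP  lex  "no"
[0,2] S/(S/N)  >  k=1
[2,3] S  lex  "map"
[3,4] ((S/N)/N)\S  lex  "bone"
[2,4] (S/N)/N  <  k=3
[4,5] ((N/N)/PP)/PP  lex  "often"
[5,6] N\S  lex  "some"
[6,7] PP\(N\S)  lex  "quickly"
[5,7] PP  <  k=6
[4,7] (N/N)/PP  >  k=5
[7,8] PP  lex  "ate"
[4,8] N/N  >  k=7
[2,8] S/N  >S  k=4
[0,8] S  >  k=2

[0,8] S   >
  [0,2] S/(S/N)   >
    [0,1] "in" : (S/(S/N))/NP
    [1,2] "no" : NP
  [2,8] S/N   >S
    [2,4] (S/N)/N   <
      [2,3] "map" : S
      [3,4] "bone" : ((S/N)/N)\S
    [4,8] N/N   >
      [4,7] (N/N)/PP   >
        [4,5] "often" : ((N/N)/PP)/PP
        [5,7] PP   <
          [5,6] "some" : N\S
          [6,7] "quickly" : PP\(N\S)
      [7,8] "ate" : PP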